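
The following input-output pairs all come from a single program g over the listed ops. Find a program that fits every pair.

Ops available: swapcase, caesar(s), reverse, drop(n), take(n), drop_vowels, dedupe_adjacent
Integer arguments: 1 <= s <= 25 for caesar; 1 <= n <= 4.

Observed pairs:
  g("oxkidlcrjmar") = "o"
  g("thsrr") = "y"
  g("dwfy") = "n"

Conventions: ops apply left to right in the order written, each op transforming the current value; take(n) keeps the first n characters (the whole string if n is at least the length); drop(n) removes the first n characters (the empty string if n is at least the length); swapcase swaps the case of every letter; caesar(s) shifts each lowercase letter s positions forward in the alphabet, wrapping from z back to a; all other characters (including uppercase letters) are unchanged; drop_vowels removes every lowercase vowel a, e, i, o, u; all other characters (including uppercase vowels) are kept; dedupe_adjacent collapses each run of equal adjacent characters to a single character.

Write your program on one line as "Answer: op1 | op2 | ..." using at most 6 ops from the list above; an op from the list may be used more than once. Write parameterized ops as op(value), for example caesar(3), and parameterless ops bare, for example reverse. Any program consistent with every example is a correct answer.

drop(1) | caesar(3) | take(3) | take(1) | caesar(13) | caesar(1)

Check, running the answer program on each example:
  "oxkidlcrjmar" -> "xkidlcrjmar" -> "anlgofumpdu" -> "anl" -> "a" -> "n" -> "o"
  "thsrr" -> "hsrr" -> "kvuu" -> "kvu" -> "k" -> "x" -> "y"
  "dwfy" -> "wfy" -> "zib" -> "zib" -> "z" -> "m" -> "n"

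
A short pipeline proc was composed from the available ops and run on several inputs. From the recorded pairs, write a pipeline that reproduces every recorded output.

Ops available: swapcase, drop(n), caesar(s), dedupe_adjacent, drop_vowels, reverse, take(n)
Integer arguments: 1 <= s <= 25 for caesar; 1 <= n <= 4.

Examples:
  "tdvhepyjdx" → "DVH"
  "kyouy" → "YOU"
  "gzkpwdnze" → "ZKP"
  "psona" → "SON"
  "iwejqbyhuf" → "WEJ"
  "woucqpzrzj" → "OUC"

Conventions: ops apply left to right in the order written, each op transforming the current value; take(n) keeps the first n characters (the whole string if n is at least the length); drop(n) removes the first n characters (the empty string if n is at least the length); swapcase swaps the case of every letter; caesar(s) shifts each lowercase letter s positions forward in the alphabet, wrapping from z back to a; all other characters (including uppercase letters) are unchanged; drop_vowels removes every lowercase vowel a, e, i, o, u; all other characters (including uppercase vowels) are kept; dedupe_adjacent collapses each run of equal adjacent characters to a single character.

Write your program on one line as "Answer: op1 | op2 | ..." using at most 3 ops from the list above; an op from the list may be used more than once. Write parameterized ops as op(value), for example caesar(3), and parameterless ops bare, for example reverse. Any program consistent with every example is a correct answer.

take(4) | drop(1) | swapcase

Check, running the answer program on each example:
  "tdvhepyjdx" -> "tdvh" -> "dvh" -> "DVH"
  "kyouy" -> "kyou" -> "you" -> "YOU"
  "gzkpwdnze" -> "gzkp" -> "zkp" -> "ZKP"
  "psona" -> "pson" -> "son" -> "SON"
  "iwejqbyhuf" -> "iwej" -> "wej" -> "WEJ"
  "woucqpzrzj" -> "wouc" -> "ouc" -> "OUC"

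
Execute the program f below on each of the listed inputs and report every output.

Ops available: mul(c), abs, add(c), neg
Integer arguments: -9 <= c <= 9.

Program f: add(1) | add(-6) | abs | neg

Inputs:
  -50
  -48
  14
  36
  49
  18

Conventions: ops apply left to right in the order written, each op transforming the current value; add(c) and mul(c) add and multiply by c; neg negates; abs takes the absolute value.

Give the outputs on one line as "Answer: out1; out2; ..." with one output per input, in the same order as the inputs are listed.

-55; -53; -9; -31; -44; -13

Execution, op by op:
  -50 -> -49 -> -55 -> 55 -> -55
  -48 -> -47 -> -53 -> 53 -> -53
  14 -> 15 -> 9 -> 9 -> -9
  36 -> 37 -> 31 -> 31 -> -31
  49 -> 50 -> 44 -> 44 -> -44
  18 -> 19 -> 13 -> 13 -> -13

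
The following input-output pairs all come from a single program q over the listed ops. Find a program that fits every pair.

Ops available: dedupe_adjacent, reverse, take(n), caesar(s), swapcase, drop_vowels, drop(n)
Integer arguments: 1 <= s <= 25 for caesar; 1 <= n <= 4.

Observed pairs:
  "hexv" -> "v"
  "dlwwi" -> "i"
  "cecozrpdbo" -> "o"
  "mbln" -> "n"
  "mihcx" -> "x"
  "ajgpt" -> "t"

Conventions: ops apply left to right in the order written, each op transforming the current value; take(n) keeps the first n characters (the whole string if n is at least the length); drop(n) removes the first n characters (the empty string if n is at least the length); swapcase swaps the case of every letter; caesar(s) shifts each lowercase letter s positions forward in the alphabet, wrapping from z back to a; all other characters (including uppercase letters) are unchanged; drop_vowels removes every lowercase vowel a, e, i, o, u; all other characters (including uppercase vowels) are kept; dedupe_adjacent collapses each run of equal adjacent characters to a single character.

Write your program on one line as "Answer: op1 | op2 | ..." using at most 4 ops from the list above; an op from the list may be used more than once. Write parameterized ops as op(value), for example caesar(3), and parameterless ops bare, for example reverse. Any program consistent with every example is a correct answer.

swapcase | reverse | swapcase | take(1)

Check, running the answer program on each example:
  "hexv" -> "HEXV" -> "VXEH" -> "vxeh" -> "v"
  "dlwwi" -> "DLWWI" -> "IWWLD" -> "iwwld" -> "i"
  "cecozrpdbo" -> "CECOZRPDBO" -> "OBDPRZOCEC" -> "obdprzocec" -> "o"
  "mbln" -> "MBLN" -> "NLBM" -> "nlbm" -> "n"
  "mihcx" -> "MIHCX" -> "XCHIM" -> "xchim" -> "x"
  "ajgpt" -> "AJGPT" -> "TPGJA" -> "tpgja" -> "t"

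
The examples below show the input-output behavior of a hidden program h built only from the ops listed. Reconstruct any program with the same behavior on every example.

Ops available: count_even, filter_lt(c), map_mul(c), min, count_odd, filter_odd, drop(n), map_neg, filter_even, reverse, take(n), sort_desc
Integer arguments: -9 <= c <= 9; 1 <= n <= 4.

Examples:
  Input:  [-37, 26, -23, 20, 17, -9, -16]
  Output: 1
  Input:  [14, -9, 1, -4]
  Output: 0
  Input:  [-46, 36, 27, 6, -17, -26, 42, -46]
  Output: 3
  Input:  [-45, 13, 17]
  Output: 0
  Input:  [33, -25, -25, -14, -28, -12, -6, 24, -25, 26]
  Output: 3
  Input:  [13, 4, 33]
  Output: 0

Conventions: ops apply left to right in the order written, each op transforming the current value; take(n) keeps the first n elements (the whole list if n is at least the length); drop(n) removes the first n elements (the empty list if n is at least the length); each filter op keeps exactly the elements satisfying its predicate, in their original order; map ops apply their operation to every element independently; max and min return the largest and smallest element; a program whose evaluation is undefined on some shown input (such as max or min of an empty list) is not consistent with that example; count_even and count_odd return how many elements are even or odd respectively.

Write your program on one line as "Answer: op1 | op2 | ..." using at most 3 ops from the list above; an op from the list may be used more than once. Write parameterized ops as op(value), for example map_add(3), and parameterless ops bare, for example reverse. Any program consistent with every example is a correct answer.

filter_lt(-8) | map_mul(-3) | count_even

Check, running the answer program on each example:
  [-37, 26, -23, 20, 17, -9, -16] -> [-37, -23, -9, -16] -> [111, 69, 27, 48] -> 1
  [14, -9, 1, -4] -> [-9] -> [27] -> 0
  [-46, 36, 27, 6, -17, -26, 42, -46] -> [-46, -17, -26, -46] -> [138, 51, 78, 138] -> 3
  [-45, 13, 17] -> [-45] -> [135] -> 0
  [33, -25, -25, -14, -28, -12, -6, 24, -25, 26] -> [-25, -25, -14, -28, -12, -25] -> [75, 75, 42, 84, 36, 75] -> 3
  [13, 4, 33] -> [] -> [] -> 0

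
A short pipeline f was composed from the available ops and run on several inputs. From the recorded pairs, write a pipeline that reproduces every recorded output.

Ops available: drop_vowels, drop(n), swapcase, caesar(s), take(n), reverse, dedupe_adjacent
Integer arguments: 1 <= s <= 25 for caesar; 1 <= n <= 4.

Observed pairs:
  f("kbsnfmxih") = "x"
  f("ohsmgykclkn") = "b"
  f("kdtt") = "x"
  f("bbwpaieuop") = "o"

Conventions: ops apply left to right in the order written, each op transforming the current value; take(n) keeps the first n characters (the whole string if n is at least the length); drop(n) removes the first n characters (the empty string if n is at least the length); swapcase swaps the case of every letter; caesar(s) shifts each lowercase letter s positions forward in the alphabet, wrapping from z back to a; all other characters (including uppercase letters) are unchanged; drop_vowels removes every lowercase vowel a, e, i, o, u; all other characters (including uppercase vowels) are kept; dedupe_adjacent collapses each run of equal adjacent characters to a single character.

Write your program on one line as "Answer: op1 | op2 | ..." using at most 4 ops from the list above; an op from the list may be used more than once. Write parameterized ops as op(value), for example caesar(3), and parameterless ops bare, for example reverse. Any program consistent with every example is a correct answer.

dedupe_adjacent | take(1) | caesar(13)

Check, running the answer program on each example:
  "kbsnfmxih" -> "kbsnfmxih" -> "k" -> "x"
  "ohsmgykclkn" -> "ohsmgykclkn" -> "o" -> "b"
  "kdtt" -> "kdt" -> "k" -> "x"
  "bbwpaieuop" -> "bwpaieuop" -> "b" -> "o"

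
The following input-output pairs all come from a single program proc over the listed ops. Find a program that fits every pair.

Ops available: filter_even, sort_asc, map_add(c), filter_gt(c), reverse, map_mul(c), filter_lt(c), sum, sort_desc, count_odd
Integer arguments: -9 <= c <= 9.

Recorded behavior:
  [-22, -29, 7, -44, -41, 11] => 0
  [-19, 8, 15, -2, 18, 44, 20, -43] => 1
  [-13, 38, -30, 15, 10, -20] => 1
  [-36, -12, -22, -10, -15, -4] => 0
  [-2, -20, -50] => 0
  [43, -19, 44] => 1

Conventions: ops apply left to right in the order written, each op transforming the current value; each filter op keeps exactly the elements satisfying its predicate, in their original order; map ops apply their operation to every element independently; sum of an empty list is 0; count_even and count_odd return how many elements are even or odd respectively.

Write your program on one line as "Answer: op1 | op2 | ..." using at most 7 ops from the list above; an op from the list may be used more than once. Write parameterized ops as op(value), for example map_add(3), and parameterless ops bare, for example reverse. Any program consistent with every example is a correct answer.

map_add(-9) | map_add(-7) | sort_desc | sort_asc | filter_gt(-3) | count_odd

Check, running the answer program on each example:
  [-22, -29, 7, -44, -41, 11] -> [-31, -38, -2, -53, -50, 2] -> [-38, -45, -9, -60, -57, -5] -> [-5, -9, -38, -45, -57, -60] -> [-60, -57, -45, -38, -9, -5] -> [] -> 0
  [-19, 8, 15, -2, 18, 44, 20, -43] -> [-28, -1, 6, -11, 9, 35, 11, -52] -> [-35, -8, -1, -18, 2, 28, 4, -59] -> [28, 4, 2, -1, -8, -18, -35, -59] -> [-59, -35, -18, -8, -1, 2, 4, 28] -> [-1, 2, 4, 28] -> 1
  [-13, 38, -30, 15, 10, -20] -> [-22, 29, -39, 6, 1, -29] -> [-29, 22, -46, -1, -6, -36] -> [22, -1, -6, -29, -36, -46] -> [-46, -36, -29, -6, -1, 22] -> [-1, 22] -> 1
  [-36, -12, -22, -10, -15, -4] -> [-45, -21, -31, -19, -24, -13] -> [-52, -28, -38, -26, -31, -20] -> [-20, -26, -28, -31, -38, -52] -> [-52, -38, -31, -28, -26, -20] -> [] -> 0
  [-2, -20, -50] -> [-11, -29, -59] -> [-18, -36, -66] -> [-18, -36, -66] -> [-66, -36, -18] -> [] -> 0
  [43, -19, 44] -> [34, -28, 35] -> [27, -35, 28] -> [28, 27, -35] -> [-35, 27, 28] -> [27, 28] -> 1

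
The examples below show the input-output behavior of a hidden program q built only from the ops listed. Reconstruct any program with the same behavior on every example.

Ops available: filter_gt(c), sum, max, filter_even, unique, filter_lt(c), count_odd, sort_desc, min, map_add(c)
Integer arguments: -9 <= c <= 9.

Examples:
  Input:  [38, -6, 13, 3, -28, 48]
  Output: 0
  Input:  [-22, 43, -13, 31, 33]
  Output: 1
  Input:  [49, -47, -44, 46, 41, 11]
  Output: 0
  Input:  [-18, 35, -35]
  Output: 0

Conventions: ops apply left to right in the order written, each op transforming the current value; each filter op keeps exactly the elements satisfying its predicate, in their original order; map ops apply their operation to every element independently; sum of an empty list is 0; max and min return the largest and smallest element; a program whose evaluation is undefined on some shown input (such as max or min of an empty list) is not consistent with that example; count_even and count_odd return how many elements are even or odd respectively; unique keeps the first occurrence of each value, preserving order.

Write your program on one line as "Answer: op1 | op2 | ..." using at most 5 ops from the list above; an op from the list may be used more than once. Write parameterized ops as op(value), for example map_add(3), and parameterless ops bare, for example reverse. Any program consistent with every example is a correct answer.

map_add(6) | sort_desc | filter_gt(-8) | filter_lt(-3) | count_odd

Check, running the answer program on each example:
  [38, -6, 13, 3, -28, 48] -> [44, 0, 19, 9, -22, 54] -> [54, 44, 19, 9, 0, -22] -> [54, 44, 19, 9, 0] -> [] -> 0
  [-22, 43, -13, 31, 33] -> [-16, 49, -7, 37, 39] -> [49, 39, 37, -7, -16] -> [49, 39, 37, -7] -> [-7] -> 1
  [49, -47, -44, 46, 41, 11] -> [55, -41, -38, 52, 47, 17] -> [55, 52, 47, 17, -38, -41] -> [55, 52, 47, 17] -> [] -> 0
  [-18, 35, -35] -> [-12, 41, -29] -> [41, -12, -29] -> [41] -> [] -> 0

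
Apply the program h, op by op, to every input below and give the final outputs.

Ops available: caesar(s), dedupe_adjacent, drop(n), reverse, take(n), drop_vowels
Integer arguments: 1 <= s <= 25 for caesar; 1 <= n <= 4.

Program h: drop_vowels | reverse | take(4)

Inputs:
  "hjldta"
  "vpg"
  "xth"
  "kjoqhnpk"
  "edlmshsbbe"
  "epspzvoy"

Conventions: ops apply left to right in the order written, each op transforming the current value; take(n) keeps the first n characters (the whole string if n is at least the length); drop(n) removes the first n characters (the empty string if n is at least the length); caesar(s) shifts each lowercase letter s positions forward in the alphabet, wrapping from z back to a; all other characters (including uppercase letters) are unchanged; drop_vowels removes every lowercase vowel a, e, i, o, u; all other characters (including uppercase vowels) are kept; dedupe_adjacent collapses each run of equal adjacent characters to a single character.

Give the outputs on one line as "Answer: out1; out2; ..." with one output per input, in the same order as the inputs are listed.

"tdlj"; "gpv"; "htx"; "kpnh"; "bbsh"; "yvzp"

Execution, op by op:
  "hjldta" -> "hjldt" -> "tdljh" -> "tdlj"
  "vpg" -> "vpg" -> "gpv" -> "gpv"
  "xth" -> "xth" -> "htx" -> "htx"
  "kjoqhnpk" -> "kjqhnpk" -> "kpnhqjk" -> "kpnh"
  "edlmshsbbe" -> "dlmshsbb" -> "bbshsmld" -> "bbsh"
  "epspzvoy" -> "pspzvy" -> "yvzpsp" -> "yvzp"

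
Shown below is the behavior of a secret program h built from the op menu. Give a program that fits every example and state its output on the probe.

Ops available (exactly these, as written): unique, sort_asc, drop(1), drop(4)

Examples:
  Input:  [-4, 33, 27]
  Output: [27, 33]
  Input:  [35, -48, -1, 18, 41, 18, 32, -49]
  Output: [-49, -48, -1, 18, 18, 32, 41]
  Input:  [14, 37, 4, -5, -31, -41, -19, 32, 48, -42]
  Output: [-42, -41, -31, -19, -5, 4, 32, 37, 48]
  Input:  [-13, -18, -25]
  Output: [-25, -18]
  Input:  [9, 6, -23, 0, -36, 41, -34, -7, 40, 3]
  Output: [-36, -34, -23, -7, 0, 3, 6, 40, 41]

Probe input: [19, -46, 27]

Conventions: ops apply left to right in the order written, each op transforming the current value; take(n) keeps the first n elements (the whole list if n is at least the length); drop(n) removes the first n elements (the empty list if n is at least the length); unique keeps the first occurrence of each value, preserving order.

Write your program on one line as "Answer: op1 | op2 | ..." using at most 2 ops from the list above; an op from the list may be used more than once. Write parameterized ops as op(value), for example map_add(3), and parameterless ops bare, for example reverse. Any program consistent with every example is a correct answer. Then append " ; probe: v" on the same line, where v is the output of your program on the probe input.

drop(1) | sort_asc ; probe: [-46, 27]

Check, running the answer program on each example:
  [-4, 33, 27] -> [33, 27] -> [27, 33]
  [35, -48, -1, 18, 41, 18, 32, -49] -> [-48, -1, 18, 41, 18, 32, -49] -> [-49, -48, -1, 18, 18, 32, 41]
  [14, 37, 4, -5, -31, -41, -19, 32, 48, -42] -> [37, 4, -5, -31, -41, -19, 32, 48, -42] -> [-42, -41, -31, -19, -5, 4, 32, 37, 48]
  [-13, -18, -25] -> [-18, -25] -> [-25, -18]
  [9, 6, -23, 0, -36, 41, -34, -7, 40, 3] -> [6, -23, 0, -36, 41, -34, -7, 40, 3] -> [-36, -34, -23, -7, 0, 3, 6, 40, 41]
  probe: [19, -46, 27] -> [-46, 27] -> [-46, 27]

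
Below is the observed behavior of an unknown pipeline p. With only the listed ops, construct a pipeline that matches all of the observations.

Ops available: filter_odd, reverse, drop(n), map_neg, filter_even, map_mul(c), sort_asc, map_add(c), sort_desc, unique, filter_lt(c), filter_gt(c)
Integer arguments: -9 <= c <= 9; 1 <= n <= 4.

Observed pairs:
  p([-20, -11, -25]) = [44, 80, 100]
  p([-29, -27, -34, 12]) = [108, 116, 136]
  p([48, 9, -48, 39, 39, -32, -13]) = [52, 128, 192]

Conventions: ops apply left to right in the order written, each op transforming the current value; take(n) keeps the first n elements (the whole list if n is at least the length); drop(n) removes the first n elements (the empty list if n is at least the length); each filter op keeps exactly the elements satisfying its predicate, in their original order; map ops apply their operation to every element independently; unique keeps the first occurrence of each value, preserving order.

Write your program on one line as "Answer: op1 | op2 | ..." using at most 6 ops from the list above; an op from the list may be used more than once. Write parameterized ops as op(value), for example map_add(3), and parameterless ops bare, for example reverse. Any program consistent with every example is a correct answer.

reverse | filter_lt(9) | sort_desc | map_neg | map_mul(4)

Check, running the answer program on each example:
  [-20, -11, -25] -> [-25, -11, -20] -> [-25, -11, -20] -> [-11, -20, -25] -> [11, 20, 25] -> [44, 80, 100]
  [-29, -27, -34, 12] -> [12, -34, -27, -29] -> [-34, -27, -29] -> [-27, -29, -34] -> [27, 29, 34] -> [108, 116, 136]
  [48, 9, -48, 39, 39, -32, -13] -> [-13, -32, 39, 39, -48, 9, 48] -> [-13, -32, -48] -> [-13, -32, -48] -> [13, 32, 48] -> [52, 128, 192]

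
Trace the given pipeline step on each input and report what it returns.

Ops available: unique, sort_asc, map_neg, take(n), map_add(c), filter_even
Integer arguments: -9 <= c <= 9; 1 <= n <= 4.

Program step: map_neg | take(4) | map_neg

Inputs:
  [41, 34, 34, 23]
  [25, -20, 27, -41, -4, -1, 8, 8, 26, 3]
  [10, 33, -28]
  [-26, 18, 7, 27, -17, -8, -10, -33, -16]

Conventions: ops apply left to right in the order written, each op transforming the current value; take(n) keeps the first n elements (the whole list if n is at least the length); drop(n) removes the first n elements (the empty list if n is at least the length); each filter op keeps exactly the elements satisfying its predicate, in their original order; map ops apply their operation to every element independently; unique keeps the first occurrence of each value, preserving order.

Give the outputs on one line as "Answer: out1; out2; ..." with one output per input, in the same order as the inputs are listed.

[41, 34, 34, 23]; [25, -20, 27, -41]; [10, 33, -28]; [-26, 18, 7, 27]

Execution, op by op:
  [41, 34, 34, 23] -> [-41, -34, -34, -23] -> [-41, -34, -34, -23] -> [41, 34, 34, 23]
  [25, -20, 27, -41, -4, -1, 8, 8, 26, 3] -> [-25, 20, -27, 41, 4, 1, -8, -8, -26, -3] -> [-25, 20, -27, 41] -> [25, -20, 27, -41]
  [10, 33, -28] -> [-10, -33, 28] -> [-10, -33, 28] -> [10, 33, -28]
  [-26, 18, 7, 27, -17, -8, -10, -33, -16] -> [26, -18, -7, -27, 17, 8, 10, 33, 16] -> [26, -18, -7, -27] -> [-26, 18, 7, 27]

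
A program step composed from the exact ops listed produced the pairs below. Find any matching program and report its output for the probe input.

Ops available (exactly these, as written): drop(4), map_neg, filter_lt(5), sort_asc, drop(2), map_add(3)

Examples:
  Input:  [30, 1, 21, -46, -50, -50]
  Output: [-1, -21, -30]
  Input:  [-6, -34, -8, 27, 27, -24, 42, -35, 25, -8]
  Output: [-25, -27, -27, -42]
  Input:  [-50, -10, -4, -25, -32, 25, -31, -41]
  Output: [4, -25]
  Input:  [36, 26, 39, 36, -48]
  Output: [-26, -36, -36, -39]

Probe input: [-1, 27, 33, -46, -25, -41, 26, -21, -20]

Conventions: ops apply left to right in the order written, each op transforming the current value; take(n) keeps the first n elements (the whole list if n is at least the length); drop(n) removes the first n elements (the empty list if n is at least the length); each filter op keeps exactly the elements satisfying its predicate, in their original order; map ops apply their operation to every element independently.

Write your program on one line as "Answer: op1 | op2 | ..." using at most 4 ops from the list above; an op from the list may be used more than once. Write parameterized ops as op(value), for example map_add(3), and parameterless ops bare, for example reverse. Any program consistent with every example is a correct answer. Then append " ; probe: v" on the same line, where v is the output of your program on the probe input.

sort_asc | map_neg | filter_lt(5) ; probe: [1, -26, -27, -33]

Check, running the answer program on each example:
  [30, 1, 21, -46, -50, -50] -> [-50, -50, -46, 1, 21, 30] -> [50, 50, 46, -1, -21, -30] -> [-1, -21, -30]
  [-6, -34, -8, 27, 27, -24, 42, -35, 25, -8] -> [-35, -34, -24, -8, -8, -6, 25, 27, 27, 42] -> [35, 34, 24, 8, 8, 6, -25, -27, -27, -42] -> [-25, -27, -27, -42]
  [-50, -10, -4, -25, -32, 25, -31, -41] -> [-50, -41, -32, -31, -25, -10, -4, 25] -> [50, 41, 32, 31, 25, 10, 4, -25] -> [4, -25]
  [36, 26, 39, 36, -48] -> [-48, 26, 36, 36, 39] -> [48, -26, -36, -36, -39] -> [-26, -36, -36, -39]
  probe: [-1, 27, 33, -46, -25, -41, 26, -21, -20] -> [-46, -41, -25, -21, -20, -1, 26, 27, 33] -> [46, 41, 25, 21, 20, 1, -26, -27, -33] -> [1, -26, -27, -33]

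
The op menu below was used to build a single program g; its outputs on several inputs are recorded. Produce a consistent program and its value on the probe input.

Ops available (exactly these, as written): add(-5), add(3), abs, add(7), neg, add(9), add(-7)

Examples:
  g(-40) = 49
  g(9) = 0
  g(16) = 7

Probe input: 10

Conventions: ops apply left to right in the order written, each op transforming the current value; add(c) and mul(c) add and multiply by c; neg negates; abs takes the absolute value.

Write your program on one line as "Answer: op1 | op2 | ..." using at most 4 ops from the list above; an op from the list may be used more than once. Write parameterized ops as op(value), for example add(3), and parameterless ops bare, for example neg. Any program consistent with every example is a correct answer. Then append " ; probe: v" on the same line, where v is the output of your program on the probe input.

neg | add(9) | abs ; probe: 1

Check, running the answer program on each example:
  -40 -> 40 -> 49 -> 49
  9 -> -9 -> 0 -> 0
  16 -> -16 -> -7 -> 7
  probe: 10 -> -10 -> -1 -> 1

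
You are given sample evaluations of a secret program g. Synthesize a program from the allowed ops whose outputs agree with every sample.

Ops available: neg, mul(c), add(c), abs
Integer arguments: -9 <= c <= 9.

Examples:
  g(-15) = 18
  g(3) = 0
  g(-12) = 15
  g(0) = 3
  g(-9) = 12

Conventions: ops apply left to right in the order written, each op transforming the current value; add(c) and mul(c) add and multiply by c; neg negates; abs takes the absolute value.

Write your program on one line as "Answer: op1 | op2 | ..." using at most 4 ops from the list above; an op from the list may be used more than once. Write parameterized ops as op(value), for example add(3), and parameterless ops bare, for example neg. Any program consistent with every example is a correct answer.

add(-4) | abs | add(-1)

Check, running the answer program on each example:
  -15 -> -19 -> 19 -> 18
  3 -> -1 -> 1 -> 0
  -12 -> -16 -> 16 -> 15
  0 -> -4 -> 4 -> 3
  -9 -> -13 -> 13 -> 12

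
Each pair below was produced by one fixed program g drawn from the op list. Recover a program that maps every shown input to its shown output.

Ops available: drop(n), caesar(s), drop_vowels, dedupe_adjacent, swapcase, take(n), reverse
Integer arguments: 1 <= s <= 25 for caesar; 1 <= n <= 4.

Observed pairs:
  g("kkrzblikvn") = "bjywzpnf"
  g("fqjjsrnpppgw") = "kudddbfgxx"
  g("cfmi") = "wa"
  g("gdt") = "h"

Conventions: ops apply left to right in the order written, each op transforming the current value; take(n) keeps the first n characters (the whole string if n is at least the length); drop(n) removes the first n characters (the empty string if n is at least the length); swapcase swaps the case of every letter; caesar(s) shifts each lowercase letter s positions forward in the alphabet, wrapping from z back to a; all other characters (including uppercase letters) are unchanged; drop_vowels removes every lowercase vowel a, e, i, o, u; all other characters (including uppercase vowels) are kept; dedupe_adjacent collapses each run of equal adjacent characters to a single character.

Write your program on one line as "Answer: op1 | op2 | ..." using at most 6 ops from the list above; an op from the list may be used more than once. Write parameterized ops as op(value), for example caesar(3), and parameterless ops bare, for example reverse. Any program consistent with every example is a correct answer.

caesar(23) | drop(2) | reverse | caesar(22) | caesar(21)

Check, running the answer program on each example:
  "kkrzblikvn" -> "hhowyifhsk" -> "owyifhsk" -> "kshfiywo" -> "godbeusk" -> "bjywzpnf"
  "fqjjsrnpppgw" -> "cnggpokmmmdt" -> "ggpokmmmdt" -> "tdmmmkopgg" -> "pziiigklcc" -> "kudddbfgxx"
  "cfmi" -> "zcjf" -> "jf" -> "fj" -> "bf" -> "wa"
  "gdt" -> "daq" -> "q" -> "q" -> "m" -> "h"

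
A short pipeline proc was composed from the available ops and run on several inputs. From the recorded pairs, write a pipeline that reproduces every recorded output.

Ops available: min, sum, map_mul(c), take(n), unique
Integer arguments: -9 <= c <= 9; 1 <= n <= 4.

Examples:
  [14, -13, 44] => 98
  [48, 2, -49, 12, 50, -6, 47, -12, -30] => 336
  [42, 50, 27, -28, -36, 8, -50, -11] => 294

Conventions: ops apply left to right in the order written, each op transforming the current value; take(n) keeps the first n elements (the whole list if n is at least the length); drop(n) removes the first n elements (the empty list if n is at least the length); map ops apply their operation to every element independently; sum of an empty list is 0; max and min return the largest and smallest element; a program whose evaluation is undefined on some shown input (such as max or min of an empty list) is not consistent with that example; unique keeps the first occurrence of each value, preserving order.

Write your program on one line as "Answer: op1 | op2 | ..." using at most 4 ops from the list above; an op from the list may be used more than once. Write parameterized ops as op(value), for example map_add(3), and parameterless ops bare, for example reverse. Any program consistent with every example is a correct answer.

map_mul(7) | take(4) | take(1) | min

Check, running the answer program on each example:
  [14, -13, 44] -> [98, -91, 308] -> [98, -91, 308] -> [98] -> 98
  [48, 2, -49, 12, 50, -6, 47, -12, -30] -> [336, 14, -343, 84, 350, -42, 329, -84, -210] -> [336, 14, -343, 84] -> [336] -> 336
  [42, 50, 27, -28, -36, 8, -50, -11] -> [294, 350, 189, -196, -252, 56, -350, -77] -> [294, 350, 189, -196] -> [294] -> 294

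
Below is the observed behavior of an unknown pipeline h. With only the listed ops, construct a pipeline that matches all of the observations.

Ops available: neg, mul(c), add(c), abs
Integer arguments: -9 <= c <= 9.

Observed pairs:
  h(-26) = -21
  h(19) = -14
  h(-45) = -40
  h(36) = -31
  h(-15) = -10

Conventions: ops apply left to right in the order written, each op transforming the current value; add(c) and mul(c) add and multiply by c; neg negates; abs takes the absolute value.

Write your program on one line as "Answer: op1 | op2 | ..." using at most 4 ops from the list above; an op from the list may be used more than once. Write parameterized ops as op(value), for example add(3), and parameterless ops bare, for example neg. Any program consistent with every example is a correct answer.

abs | add(-4) | neg | add(1)

Check, running the answer program on each example:
  -26 -> 26 -> 22 -> -22 -> -21
  19 -> 19 -> 15 -> -15 -> -14
  -45 -> 45 -> 41 -> -41 -> -40
  36 -> 36 -> 32 -> -32 -> -31
  -15 -> 15 -> 11 -> -11 -> -10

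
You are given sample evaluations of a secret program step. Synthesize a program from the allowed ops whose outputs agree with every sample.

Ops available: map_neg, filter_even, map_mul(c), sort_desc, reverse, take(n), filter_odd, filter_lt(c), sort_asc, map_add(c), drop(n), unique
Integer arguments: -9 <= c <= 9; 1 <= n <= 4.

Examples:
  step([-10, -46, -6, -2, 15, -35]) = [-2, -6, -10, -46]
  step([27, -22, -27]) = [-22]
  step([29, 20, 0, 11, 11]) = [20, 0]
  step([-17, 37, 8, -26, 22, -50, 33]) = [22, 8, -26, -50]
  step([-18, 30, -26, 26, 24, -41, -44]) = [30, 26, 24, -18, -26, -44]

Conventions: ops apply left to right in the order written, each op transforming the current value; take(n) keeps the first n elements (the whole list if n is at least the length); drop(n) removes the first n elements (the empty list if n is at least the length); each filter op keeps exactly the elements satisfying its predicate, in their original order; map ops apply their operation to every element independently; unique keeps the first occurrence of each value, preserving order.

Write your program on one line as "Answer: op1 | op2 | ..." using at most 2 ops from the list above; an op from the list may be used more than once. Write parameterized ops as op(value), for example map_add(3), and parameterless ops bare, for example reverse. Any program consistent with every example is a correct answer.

sort_desc | filter_even

Check, running the answer program on each example:
  [-10, -46, -6, -2, 15, -35] -> [15, -2, -6, -10, -35, -46] -> [-2, -6, -10, -46]
  [27, -22, -27] -> [27, -22, -27] -> [-22]
  [29, 20, 0, 11, 11] -> [29, 20, 11, 11, 0] -> [20, 0]
  [-17, 37, 8, -26, 22, -50, 33] -> [37, 33, 22, 8, -17, -26, -50] -> [22, 8, -26, -50]
  [-18, 30, -26, 26, 24, -41, -44] -> [30, 26, 24, -18, -26, -41, -44] -> [30, 26, 24, -18, -26, -44]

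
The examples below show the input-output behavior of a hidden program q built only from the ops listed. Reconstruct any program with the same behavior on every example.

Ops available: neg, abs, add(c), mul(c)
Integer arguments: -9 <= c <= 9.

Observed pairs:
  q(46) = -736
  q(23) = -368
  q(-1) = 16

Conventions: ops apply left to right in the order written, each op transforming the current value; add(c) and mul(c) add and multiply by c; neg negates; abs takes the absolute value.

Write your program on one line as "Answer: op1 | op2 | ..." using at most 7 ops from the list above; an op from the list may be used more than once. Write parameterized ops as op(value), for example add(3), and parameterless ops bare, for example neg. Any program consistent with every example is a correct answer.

mul(-8) | add(1) | neg | mul(-2) | add(2) | add(-4)

Check, running the answer program on each example:
  46 -> -368 -> -367 -> 367 -> -734 -> -732 -> -736
  23 -> -184 -> -183 -> 183 -> -366 -> -364 -> -368
  -1 -> 8 -> 9 -> -9 -> 18 -> 20 -> 16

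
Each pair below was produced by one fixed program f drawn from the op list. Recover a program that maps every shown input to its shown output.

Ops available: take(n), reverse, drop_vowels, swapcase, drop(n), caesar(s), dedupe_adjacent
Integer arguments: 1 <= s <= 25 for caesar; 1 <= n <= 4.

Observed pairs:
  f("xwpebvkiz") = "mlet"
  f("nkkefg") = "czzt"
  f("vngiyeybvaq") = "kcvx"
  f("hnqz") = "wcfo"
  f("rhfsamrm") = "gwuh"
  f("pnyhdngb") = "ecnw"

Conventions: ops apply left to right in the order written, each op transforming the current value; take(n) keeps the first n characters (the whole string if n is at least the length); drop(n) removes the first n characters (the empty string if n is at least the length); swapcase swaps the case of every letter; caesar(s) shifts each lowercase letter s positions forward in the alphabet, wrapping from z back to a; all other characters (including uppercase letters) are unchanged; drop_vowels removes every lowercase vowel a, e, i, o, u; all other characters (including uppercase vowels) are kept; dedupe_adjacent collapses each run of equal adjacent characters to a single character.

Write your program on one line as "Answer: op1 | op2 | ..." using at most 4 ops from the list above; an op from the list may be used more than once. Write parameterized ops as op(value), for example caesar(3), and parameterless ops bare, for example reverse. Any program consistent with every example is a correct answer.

caesar(15) | swapcase | take(4) | swapcase

Check, running the answer program on each example:
  "xwpebvkiz" -> "mletqkzxo" -> "MLETQKZXO" -> "MLET" -> "mlet"
  "nkkefg" -> "czztuv" -> "CZZTUV" -> "CZZT" -> "czzt"
  "vngiyeybvaq" -> "kcvxntnqkpf" -> "KCVXNTNQKPF" -> "KCVX" -> "kcvx"
  "hnqz" -> "wcfo" -> "WCFO" -> "WCFO" -> "wcfo"
  "rhfsamrm" -> "gwuhpbgb" -> "GWUHPBGB" -> "GWUH" -> "gwuh"
  "pnyhdngb" -> "ecnwscvq" -> "ECNWSCVQ" -> "ECNW" -> "ecnw"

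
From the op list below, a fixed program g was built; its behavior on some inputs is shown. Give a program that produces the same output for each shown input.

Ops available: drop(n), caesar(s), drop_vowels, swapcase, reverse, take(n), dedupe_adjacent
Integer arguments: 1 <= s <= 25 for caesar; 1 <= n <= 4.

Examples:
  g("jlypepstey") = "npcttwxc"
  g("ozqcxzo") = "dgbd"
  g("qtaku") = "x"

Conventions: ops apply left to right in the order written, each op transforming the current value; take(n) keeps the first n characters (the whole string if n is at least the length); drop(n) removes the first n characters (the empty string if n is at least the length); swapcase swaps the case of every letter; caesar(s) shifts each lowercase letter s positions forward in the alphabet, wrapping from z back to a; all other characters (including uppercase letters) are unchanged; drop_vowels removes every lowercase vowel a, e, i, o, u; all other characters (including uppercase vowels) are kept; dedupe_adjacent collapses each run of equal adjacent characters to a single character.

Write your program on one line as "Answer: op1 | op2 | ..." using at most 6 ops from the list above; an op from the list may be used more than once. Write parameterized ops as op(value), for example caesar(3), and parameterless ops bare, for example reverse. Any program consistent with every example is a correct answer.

drop_vowels | caesar(1) | caesar(2) | caesar(1) | drop_vowels

Check, running the answer program on each example:
  "jlypepstey" -> "jlyppsty" -> "kmzqqtuz" -> "mobssvwb" -> "npcttwxc" -> "npcttwxc"
  "ozqcxzo" -> "zqcxz" -> "ardya" -> "ctfac" -> "dugbd" -> "dgbd"
  "qtaku" -> "qtk" -> "rul" -> "twn" -> "uxo" -> "x"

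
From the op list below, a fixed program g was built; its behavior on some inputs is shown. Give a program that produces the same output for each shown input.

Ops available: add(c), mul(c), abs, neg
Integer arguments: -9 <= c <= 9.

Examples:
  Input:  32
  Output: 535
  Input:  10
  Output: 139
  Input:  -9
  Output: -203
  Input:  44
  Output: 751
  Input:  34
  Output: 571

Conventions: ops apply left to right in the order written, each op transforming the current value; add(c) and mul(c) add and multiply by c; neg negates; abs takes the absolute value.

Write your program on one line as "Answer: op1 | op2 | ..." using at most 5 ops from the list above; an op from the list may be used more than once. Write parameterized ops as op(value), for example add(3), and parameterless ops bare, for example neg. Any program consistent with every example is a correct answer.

neg | add(2) | mul(-9) | mul(2) | add(-5)

Check, running the answer program on each example:
  32 -> -32 -> -30 -> 270 -> 540 -> 535
  10 -> -10 -> -8 -> 72 -> 144 -> 139
  -9 -> 9 -> 11 -> -99 -> -198 -> -203
  44 -> -44 -> -42 -> 378 -> 756 -> 751
  34 -> -34 -> -32 -> 288 -> 576 -> 571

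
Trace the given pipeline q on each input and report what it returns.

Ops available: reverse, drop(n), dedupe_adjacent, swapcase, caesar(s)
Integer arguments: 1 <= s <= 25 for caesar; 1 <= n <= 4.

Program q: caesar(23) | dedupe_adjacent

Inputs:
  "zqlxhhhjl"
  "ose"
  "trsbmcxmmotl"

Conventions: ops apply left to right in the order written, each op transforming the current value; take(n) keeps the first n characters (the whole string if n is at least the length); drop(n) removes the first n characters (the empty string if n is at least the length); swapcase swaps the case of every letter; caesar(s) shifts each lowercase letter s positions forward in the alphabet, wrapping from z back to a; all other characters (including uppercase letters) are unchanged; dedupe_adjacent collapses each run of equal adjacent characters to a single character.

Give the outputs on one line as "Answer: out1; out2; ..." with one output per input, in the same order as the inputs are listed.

"wniuegi"; "lpb"; "qopyjzujlqi"

Execution, op by op:
  "zqlxhhhjl" -> "wniueeegi" -> "wniuegi"
  "ose" -> "lpb" -> "lpb"
  "trsbmcxmmotl" -> "qopyjzujjlqi" -> "qopyjzujlqi"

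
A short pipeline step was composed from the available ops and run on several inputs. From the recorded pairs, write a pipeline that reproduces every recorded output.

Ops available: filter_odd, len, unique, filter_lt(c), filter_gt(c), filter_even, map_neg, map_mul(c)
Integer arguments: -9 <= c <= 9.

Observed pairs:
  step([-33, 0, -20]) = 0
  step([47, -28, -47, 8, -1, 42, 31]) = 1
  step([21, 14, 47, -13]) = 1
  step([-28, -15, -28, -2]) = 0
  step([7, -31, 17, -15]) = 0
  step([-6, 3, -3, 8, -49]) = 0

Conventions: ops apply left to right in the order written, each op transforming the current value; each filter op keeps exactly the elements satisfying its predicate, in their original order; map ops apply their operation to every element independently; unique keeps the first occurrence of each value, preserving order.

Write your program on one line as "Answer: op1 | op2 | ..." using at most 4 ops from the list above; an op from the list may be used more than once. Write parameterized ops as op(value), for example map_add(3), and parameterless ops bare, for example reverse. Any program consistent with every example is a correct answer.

filter_gt(9) | filter_even | map_neg | len

Check, running the answer program on each example:
  [-33, 0, -20] -> [] -> [] -> [] -> 0
  [47, -28, -47, 8, -1, 42, 31] -> [47, 42, 31] -> [42] -> [-42] -> 1
  [21, 14, 47, -13] -> [21, 14, 47] -> [14] -> [-14] -> 1
  [-28, -15, -28, -2] -> [] -> [] -> [] -> 0
  [7, -31, 17, -15] -> [17] -> [] -> [] -> 0
  [-6, 3, -3, 8, -49] -> [] -> [] -> [] -> 0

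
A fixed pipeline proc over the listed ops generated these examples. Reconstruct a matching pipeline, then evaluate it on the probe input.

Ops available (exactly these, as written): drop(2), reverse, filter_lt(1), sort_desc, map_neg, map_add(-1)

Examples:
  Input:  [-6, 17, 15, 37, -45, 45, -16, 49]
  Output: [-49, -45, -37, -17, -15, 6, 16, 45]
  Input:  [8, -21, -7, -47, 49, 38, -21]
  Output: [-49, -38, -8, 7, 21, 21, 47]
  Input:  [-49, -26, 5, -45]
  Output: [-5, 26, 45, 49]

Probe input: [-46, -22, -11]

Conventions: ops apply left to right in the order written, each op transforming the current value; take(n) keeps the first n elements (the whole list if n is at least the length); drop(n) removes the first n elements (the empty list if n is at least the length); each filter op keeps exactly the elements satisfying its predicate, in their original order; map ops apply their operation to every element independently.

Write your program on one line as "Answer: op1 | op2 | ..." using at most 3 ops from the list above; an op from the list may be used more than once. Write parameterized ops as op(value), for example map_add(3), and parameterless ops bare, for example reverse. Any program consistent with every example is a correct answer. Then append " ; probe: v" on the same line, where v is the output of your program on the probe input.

map_neg | sort_desc | reverse ; probe: [11, 22, 46]

Check, running the answer program on each example:
  [-6, 17, 15, 37, -45, 45, -16, 49] -> [6, -17, -15, -37, 45, -45, 16, -49] -> [45, 16, 6, -15, -17, -37, -45, -49] -> [-49, -45, -37, -17, -15, 6, 16, 45]
  [8, -21, -7, -47, 49, 38, -21] -> [-8, 21, 7, 47, -49, -38, 21] -> [47, 21, 21, 7, -8, -38, -49] -> [-49, -38, -8, 7, 21, 21, 47]
  [-49, -26, 5, -45] -> [49, 26, -5, 45] -> [49, 45, 26, -5] -> [-5, 26, 45, 49]
  probe: [-46, -22, -11] -> [46, 22, 11] -> [46, 22, 11] -> [11, 22, 46]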